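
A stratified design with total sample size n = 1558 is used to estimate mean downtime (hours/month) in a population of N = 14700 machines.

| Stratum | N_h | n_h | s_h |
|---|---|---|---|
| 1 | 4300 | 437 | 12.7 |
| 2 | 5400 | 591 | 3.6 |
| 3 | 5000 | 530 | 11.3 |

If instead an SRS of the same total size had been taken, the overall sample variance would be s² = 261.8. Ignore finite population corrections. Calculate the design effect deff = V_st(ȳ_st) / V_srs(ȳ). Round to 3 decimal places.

deff ≈ 0.371

V̂(ȳ_st) = Σ W_h² s_h²/n_h, with W_h = N_h/N and N = 14700:
  stratum 1: (4300/14700)²·12.7²/437 = 0.0315812
  stratum 2: (5400/14700)²·3.6²/591 = 0.00295917
  stratum 3: (5000/14700)²·11.3²/530 = 0.0278732
V_st = 0.0624135
V_srs = s²/n = 261.8/1558 = 0.168036
deff = V_st / V_srs = 0.0624135/0.168036 = 0.3714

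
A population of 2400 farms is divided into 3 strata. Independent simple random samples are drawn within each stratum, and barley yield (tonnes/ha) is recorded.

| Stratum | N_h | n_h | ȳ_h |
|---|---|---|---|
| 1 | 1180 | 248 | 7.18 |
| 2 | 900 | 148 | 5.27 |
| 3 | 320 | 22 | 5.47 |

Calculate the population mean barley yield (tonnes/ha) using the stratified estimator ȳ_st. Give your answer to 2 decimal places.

N = Σ N_h = 2400. Stratum weights W_h = N_h/N.
ȳ_st = (1180·7.18 + 900·5.27 + 320·5.47) / 2400 = 6.2357

ȳ_st ≈ 6.24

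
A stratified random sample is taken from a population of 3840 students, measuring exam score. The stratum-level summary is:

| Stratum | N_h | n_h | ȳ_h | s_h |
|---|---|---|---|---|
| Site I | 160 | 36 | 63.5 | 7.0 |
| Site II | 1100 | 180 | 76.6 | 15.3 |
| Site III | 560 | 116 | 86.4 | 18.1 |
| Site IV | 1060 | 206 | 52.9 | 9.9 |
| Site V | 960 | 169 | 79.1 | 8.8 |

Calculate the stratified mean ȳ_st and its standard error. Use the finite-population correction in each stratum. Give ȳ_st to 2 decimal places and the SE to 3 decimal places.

ȳ_st = Σ W_h ȳ_h = (160·63.5 + 1100·76.6 + 560·86.4 + 1060·52.9 + 960·79.1)/3840 = 71.56615
V̂(ȳ_st) = Σ W_h² (1 − n_h/N_h) s_h²/n_h, with W_h = N_h/N and N = 3840:
  stratum Site I: (160/3840)²·(1 − 36/160)·7.0²/36 = 0.00183136
  stratum Site II: (1100/3840)²·(1 − 180/1100)·15.3²/180 = 0.0892542
  stratum Site III: (560/3840)²·(1 − 116/560)·18.1²/116 = 0.047622
  stratum Site IV: (1060/3840)²·(1 − 206/1060)·9.9²/206 = 0.0292082
  stratum Site V: (960/3840)²·(1 − 169/960)·8.8²/169 = 0.0235974
V̂(ȳ_st) = 0.191513
SE(ȳ_st) = √0.191513 = 0.437622

ȳ_st ≈ 71.57, SE ≈ 0.438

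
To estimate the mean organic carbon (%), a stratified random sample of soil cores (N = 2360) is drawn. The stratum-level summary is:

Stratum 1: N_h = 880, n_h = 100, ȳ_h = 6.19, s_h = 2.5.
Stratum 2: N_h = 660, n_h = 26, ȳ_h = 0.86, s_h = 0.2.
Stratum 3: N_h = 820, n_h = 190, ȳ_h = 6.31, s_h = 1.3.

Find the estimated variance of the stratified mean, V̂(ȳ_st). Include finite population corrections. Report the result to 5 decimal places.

V̂(ȳ_st) ≈ 0.00864

V̂(ȳ_st) = Σ W_h² (1 − n_h/N_h) s_h²/n_h, with W_h = N_h/N and N = 2360:
  stratum 1: (880/2360)²·(1 − 100/880)·2.5²/100 = 0.00770253
  stratum 2: (660/2360)²·(1 − 26/660)·0.2²/26 = 0.000115583
  stratum 3: (820/2360)²·(1 − 190/820)·1.3²/190 = 0.000825018
V̂(ȳ_st) = 0.00864313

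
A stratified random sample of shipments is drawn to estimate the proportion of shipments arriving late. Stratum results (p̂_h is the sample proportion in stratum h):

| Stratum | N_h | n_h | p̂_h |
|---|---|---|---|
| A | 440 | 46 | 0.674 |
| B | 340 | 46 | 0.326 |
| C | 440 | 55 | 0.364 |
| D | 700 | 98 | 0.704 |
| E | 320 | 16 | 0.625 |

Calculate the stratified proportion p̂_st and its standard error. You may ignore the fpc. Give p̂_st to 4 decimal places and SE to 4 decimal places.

N = 2240; stratum weights W_h = N_h/N.
p̂_st = Σ W_h p̂_h = (440·0.674 + 340·0.326 + 440·0.364 + 700·0.704 + 320·0.625)/2240 = 0.56266
V̂(p̂_st) = Σ W_h² p̂_h(1−p̂_h)/(n_h−1):
  stratum A: (440/2240)²·0.674·0.326/45 = 0.000188397
  stratum B: (340/2240)²·0.326·0.674/45 = 0.000112493
  stratum C: (440/2240)²·0.364·0.636/54 = 0.000165415
  stratum D: (700/2240)²·0.704·0.296/97 = 0.000209794
  stratum E: (320/2240)²·0.625·0.375/15 = 0.000318878
V̂(p̂_st) = 0.000994977; SE = √V̂ = 0.0315432

p̂_st ≈ 0.5627, SE ≈ 0.0315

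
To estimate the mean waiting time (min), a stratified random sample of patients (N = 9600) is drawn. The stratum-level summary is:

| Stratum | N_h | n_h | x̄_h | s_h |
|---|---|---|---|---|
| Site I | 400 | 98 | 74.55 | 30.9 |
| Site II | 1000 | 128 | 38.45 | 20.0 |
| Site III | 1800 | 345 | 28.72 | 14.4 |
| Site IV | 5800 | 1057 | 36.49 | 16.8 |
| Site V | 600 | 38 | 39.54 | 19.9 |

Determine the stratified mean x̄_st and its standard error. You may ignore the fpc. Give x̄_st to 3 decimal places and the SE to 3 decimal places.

x̄_st ≈ 37.014, SE ≈ 0.458

x̄_st = Σ W_h x̄_h = (400·74.55 + 1000·38.45 + 1800·28.72 + 5800·36.49 + 600·39.54)/9600 = 37.01375
V̂(x̄_st) = Σ W_h² s_h²/n_h, with W_h = N_h/N and N = 9600:
  stratum Site I: (400/9600)²·30.9²/98 = 0.0169149
  stratum Site II: (1000/9600)²·20.0²/128 = 0.0339084
  stratum Site III: (1800/9600)²·14.4²/345 = 0.0211304
  stratum Site IV: (5800/9600)²·16.8²/1057 = 0.0974669
  stratum Site V: (600/9600)²·19.9²/38 = 0.0407083
V̂(x̄_st) = 0.210129
SE(x̄_st) = √0.210129 = 0.458398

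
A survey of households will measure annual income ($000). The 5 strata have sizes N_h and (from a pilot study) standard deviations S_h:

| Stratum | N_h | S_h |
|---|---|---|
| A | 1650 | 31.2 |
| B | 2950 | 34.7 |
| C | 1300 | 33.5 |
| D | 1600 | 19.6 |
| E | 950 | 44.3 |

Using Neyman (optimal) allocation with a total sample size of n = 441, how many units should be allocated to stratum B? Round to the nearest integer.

167

Neyman allocation: n_h = n · N_h S_h / Σ N_i S_i, with n = 441.
  stratum A: N_h·S_h = 1650·31.2 = 51480.00
  stratum B: N_h·S_h = 2950·34.7 = 102365.00
  stratum C: N_h·S_h = 1300·33.5 = 43550.00
  stratum D: N_h·S_h = 1600·19.6 = 31360.00
  stratum E: N_h·S_h = 950·44.3 = 42085.00
Σ N_h S_h = 270840.00
n for stratum B = 441·102365.00/270840.00 = 166.678 → 167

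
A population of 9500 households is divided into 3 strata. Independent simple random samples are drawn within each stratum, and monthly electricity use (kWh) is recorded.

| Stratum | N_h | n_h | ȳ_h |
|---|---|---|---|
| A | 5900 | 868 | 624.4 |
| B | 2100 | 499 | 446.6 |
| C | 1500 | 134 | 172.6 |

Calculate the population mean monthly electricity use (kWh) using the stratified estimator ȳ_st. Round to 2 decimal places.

ȳ_st ≈ 513.76

N = Σ N_h = 9500. Stratum weights W_h = N_h/N.
ȳ_st = (5900·624.4 + 2100·446.6 + 1500·172.6) / 9500 = 513.7600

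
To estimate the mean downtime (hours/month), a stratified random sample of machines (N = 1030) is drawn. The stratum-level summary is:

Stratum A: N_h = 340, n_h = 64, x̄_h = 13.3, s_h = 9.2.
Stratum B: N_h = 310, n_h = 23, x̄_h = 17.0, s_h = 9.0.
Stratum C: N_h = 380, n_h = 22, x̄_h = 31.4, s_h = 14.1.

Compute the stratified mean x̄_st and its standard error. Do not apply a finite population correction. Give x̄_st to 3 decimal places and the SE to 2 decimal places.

x̄_st ≈ 21.091, SE ≈ 1.30

x̄_st = Σ W_h x̄_h = (340·13.3 + 310·17.0 + 380·31.4)/1030 = 21.09126
V̂(x̄_st) = Σ W_h² s_h²/n_h, with W_h = N_h/N and N = 1030:
  stratum A: (340/1030)²·9.2²/64 = 0.144105
  stratum B: (310/1030)²·9.0²/23 = 0.319011
  stratum C: (380/1030)²·14.1²/22 = 1.23001
V̂(x̄_st) = 1.69313
SE(x̄_st) = √1.69313 = 1.3012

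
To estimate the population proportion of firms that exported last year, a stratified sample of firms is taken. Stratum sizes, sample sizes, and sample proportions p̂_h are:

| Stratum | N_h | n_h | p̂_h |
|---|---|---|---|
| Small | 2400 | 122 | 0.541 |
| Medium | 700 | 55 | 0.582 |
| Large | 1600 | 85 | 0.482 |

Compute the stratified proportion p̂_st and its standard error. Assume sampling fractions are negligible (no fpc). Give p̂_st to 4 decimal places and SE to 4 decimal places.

p̂_st ≈ 0.5270, SE ≈ 0.0313

N = 4700; stratum weights W_h = N_h/N.
p̂_st = Σ W_h p̂_h = (2400·0.541 + 700·0.582 + 1600·0.482)/4700 = 0.52702
V̂(p̂_st) = Σ W_h² p̂_h(1−p̂_h)/(n_h−1):
  stratum Small: (2400/4700)²·0.541·0.459/121 = 0.00053512
  stratum Medium: (700/4700)²·0.582·0.418/54 = 9.99323e-05
  stratum Large: (1600/4700)²·0.482·0.518/84 = 0.000344462
V̂(p̂_st) = 0.000979515; SE = √V̂ = 0.0312972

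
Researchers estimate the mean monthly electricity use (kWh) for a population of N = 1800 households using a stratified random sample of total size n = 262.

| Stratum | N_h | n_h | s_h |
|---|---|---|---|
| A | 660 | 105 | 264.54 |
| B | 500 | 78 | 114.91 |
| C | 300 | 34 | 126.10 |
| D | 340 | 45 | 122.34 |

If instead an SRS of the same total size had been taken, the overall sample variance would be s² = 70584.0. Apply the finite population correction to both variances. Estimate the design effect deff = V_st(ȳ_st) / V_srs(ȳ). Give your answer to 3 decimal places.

V̂(ȳ_st) = Σ W_h² (1 − n_h/N_h) s_h²/n_h, with W_h = N_h/N and N = 1800:
  stratum A: (660/1800)²·(1 − 105/660)·264.54²/105 = 75.3504
  stratum B: (500/1800)²·(1 − 78/500)·114.91²/78 = 11.0245
  stratum C: (300/1800)²·(1 − 34/300)·126.10²/34 = 11.5189
  stratum D: (340/1800)²·(1 − 45/340)·122.34²/45 = 10.2963
V_st = 108.19
V_srs = (1 − 262/1800)·70584.0/262 = 230.191
deff = V_st / V_srs = 108.19/230.191 = 0.4700

deff ≈ 0.470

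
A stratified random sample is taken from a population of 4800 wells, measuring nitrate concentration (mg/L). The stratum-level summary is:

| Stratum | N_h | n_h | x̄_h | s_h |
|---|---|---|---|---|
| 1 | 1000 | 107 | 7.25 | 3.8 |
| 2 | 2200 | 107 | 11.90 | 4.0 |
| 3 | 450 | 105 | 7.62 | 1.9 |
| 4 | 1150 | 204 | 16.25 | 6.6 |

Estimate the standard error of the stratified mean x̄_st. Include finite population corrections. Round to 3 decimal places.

SE(x̄_st) ≈ 0.213

V̂(x̄_st) = Σ W_h² (1 − n_h/N_h) s_h²/n_h, with W_h = N_h/N and N = 4800:
  stratum 1: (1000/4800)²·(1 − 107/1000)·3.8²/107 = 0.00523061
  stratum 2: (2200/4800)²·(1 − 107/2200)·4.0²/107 = 0.0298845
  stratum 3: (450/4800)²·(1 − 105/450)·1.9²/105 = 0.000231669
  stratum 4: (1150/4800)²·(1 − 204/1150)·6.6²/204 = 0.0100824
V̂(x̄_st) = 0.0454292
SE(x̄_st) = √0.0454292 = 0.213141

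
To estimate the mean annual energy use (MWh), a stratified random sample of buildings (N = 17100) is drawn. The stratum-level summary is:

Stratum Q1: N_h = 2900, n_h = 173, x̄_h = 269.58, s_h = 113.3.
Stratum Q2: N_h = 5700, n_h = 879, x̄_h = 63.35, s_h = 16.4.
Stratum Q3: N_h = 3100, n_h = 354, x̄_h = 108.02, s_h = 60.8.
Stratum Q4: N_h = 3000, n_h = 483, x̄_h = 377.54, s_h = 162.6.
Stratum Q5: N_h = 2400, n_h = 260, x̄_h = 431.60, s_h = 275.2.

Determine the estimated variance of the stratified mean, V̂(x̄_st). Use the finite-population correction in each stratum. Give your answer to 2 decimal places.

V̂(x̄_st) ≈ 8.87

V̂(x̄_st) = Σ W_h² (1 − n_h/N_h) s_h²/n_h, with W_h = N_h/N and N = 17100:
  stratum Q1: (2900/17100)²·(1 − 173/2900)·113.3²/173 = 2.0068
  stratum Q2: (5700/17100)²·(1 − 879/5700)·16.4²/879 = 0.0287553
  stratum Q3: (3100/17100)²·(1 − 354/3100)·60.8²/354 = 0.304
  stratum Q4: (3000/17100)²·(1 − 483/3000)·162.6²/483 = 1.41353
  stratum Q5: (2400/17100)²·(1 − 260/2400)·275.2²/260 = 5.1163
V̂(x̄_st) = 8.8694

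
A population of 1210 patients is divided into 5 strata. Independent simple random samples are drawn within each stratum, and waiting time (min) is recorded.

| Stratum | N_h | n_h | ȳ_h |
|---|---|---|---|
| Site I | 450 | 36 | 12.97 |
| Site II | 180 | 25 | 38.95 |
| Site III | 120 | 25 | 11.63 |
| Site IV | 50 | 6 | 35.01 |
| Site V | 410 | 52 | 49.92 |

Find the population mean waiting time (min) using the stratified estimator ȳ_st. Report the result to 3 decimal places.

N = Σ N_h = 1210. Stratum weights W_h = N_h/N.
ȳ_st = (450·12.97 + 180·38.95 + 120·11.63 + 50·35.01 + 410·49.92) / 1210 = 30.13289

ȳ_st ≈ 30.133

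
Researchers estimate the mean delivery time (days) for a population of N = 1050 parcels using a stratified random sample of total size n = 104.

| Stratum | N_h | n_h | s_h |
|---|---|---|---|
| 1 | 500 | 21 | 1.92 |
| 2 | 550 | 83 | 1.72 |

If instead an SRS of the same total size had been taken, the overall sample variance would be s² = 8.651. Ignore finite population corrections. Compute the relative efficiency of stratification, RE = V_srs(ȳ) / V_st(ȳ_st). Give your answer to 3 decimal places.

V̂(ȳ_st) = Σ W_h² s_h²/n_h, with W_h = N_h/N and N = 1050:
  stratum 1: (500/1050)²·1.92²/21 = 0.0398056
  stratum 2: (550/1050)²·1.72²/83 = 0.0097797
V_st = 0.0495853
V_srs = s²/n = 8.651/104 = 0.0831827
Relative efficiency = V_srs / V_st = 0.0831827/0.0495853 = 1.6776

RE ≈ 1.678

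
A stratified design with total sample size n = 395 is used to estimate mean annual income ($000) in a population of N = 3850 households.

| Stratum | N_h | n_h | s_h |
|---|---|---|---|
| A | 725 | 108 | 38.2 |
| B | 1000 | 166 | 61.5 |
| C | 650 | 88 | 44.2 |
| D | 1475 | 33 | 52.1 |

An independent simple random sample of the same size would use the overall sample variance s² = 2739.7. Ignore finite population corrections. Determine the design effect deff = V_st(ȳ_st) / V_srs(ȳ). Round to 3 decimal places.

deff ≈ 2.123

V̂(ȳ_st) = Σ W_h² s_h²/n_h, with W_h = N_h/N and N = 3850:
  stratum A: (725/3850)²·38.2²/108 = 0.479135
  stratum B: (1000/3850)²·61.5²/166 = 1.53717
  stratum C: (650/3850)²·44.2²/88 = 0.632801
  stratum D: (1475/3850)²·52.1²/33 = 12.0732
V_st = 14.7223
V_srs = s²/n = 2739.7/395 = 6.93595
deff = V_st / V_srs = 14.7223/6.93595 = 2.1226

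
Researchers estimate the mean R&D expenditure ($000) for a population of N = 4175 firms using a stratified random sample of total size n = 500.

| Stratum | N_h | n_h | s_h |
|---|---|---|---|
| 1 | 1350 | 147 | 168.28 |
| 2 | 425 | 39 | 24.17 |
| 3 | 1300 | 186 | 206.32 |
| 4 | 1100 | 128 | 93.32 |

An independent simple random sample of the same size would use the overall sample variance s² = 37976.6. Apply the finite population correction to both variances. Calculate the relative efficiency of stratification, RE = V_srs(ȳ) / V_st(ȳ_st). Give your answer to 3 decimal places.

V̂(ȳ_st) = Σ W_h² (1 − n_h/N_h) s_h²/n_h, with W_h = N_h/N and N = 4175:
  stratum 1: (1350/4175)²·(1 − 147/1350)·168.28²/147 = 17.9487
  stratum 2: (425/4175)²·(1 − 39/425)·24.17²/39 = 0.140978
  stratum 3: (1300/4175)²·(1 − 186/1300)·206.32²/186 = 19.0145
  stratum 4: (1100/4175)²·(1 − 128/1100)·93.32²/128 = 4.17336
V_st = 41.2776
V_srs = (1 − 500/4175)·37976.6/500 = 66.857
Relative efficiency = V_srs / V_st = 66.857/41.2776 = 1.6197

RE ≈ 1.620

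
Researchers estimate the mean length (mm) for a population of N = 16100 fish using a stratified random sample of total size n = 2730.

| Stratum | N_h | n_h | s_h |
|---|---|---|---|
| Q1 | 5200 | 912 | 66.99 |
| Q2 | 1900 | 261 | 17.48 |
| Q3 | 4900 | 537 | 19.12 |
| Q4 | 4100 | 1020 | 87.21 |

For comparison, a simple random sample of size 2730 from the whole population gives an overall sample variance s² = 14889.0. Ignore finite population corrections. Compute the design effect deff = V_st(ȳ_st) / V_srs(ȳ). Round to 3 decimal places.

deff ≈ 0.197

V̂(ȳ_st) = Σ W_h² s_h²/n_h, with W_h = N_h/N and N = 16100:
  stratum Q1: (5200/16100)²·66.99²/912 = 0.51331
  stratum Q2: (1900/16100)²·17.48²/261 = 0.0163041
  stratum Q3: (4900/16100)²·19.12²/537 = 0.0630582
  stratum Q4: (4100/16100)²·87.21²/1020 = 0.483558
V_st = 1.07623
V_srs = s²/n = 14889.0/2730 = 5.45385
deff = V_st / V_srs = 1.07623/5.45385 = 0.1973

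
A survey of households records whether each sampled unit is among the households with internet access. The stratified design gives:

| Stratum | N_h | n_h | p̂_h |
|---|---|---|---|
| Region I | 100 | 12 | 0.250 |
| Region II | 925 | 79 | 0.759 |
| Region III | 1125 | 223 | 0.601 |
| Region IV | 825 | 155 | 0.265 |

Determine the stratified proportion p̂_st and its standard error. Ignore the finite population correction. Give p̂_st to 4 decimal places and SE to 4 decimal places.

N = 2975; stratum weights W_h = N_h/N.
p̂_st = Σ W_h p̂_h = (100·0.250 + 925·0.759 + 1125·0.601 + 825·0.265)/2975 = 0.54515
V̂(p̂_st) = Σ W_h² p̂_h(1−p̂_h)/(n_h−1):
  stratum Region I: (100/2975)²·0.250·0.750/11 = 1.9259e-05
  stratum Region II: (925/2975)²·0.759·0.241/78 = 0.000226712
  stratum Region III: (1125/2975)²·0.601·0.399/222 = 0.000154463
  stratum Region IV: (825/2975)²·0.265·0.735/154 = 9.72627e-05
V̂(p̂_st) = 0.000497697; SE = √V̂ = 0.0223091

p̂_st ≈ 0.5452, SE ≈ 0.0223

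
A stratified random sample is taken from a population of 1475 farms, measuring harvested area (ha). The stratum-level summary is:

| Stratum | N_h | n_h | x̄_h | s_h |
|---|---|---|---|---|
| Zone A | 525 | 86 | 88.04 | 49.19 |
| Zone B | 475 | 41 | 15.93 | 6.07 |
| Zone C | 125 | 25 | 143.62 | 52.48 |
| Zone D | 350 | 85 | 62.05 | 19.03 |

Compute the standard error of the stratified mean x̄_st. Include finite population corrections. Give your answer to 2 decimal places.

V̂(x̄_st) = Σ W_h² (1 − n_h/N_h) s_h²/n_h, with W_h = N_h/N and N = 1475:
  stratum Zone A: (525/1475)²·(1 − 86/525)·49.19²/86 = 2.98054
  stratum Zone B: (475/1475)²·(1 − 41/475)·6.07²/41 = 0.0851516
  stratum Zone C: (125/1475)²·(1 − 25/125)·52.48²/25 = 0.632956
  stratum Zone D: (350/1475)²·(1 − 85/350)·19.03²/85 = 0.18163
V̂(x̄_st) = 3.88028
SE(x̄_st) = √3.88028 = 1.96984

SE(x̄_st) ≈ 1.97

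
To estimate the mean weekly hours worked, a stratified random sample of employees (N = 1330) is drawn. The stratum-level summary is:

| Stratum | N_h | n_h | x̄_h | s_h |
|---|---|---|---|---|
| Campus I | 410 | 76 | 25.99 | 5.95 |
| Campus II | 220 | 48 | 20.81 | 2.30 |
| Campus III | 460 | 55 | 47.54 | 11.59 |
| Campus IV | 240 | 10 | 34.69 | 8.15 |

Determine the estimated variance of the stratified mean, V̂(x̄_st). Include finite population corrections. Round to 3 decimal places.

V̂(x̄_st) ≈ 0.503

V̂(x̄_st) = Σ W_h² (1 − n_h/N_h) s_h²/n_h, with W_h = N_h/N and N = 1330:
  stratum Campus I: (410/1330)²·(1 − 76/410)·5.95²/76 = 0.0360618
  stratum Campus II: (220/1330)²·(1 − 48/220)·2.30²/48 = 0.00235756
  stratum Campus III: (460/1330)²·(1 − 55/460)·11.59²/55 = 0.257225
  stratum Campus IV: (240/1330)²·(1 − 10/240)·8.15²/10 = 0.207277
V̂(x̄_st) = 0.502922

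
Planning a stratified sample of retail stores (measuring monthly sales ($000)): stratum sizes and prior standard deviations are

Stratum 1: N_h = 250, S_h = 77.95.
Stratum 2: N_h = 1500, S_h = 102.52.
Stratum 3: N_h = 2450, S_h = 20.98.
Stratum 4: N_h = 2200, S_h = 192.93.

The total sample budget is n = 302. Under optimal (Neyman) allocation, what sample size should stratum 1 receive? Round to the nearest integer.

9

Neyman allocation: n_h = n · N_h S_h / Σ N_i S_i, with n = 302.
  stratum 1: N_h·S_h = 250·77.95 = 19487.50
  stratum 2: N_h·S_h = 1500·102.52 = 153780.00
  stratum 3: N_h·S_h = 2450·20.98 = 51401.00
  stratum 4: N_h·S_h = 2200·192.93 = 424446.00
Σ N_h S_h = 649114.50
n for stratum 1 = 302·19487.50/649114.50 = 9.067 → 9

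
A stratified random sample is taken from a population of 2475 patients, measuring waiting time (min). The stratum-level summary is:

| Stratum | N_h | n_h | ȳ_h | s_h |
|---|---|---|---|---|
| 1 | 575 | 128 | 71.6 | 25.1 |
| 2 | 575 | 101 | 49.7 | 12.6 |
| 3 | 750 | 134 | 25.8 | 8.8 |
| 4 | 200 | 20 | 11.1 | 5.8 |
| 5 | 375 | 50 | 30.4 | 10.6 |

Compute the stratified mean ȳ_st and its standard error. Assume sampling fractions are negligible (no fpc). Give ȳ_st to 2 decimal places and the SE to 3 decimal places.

ȳ_st = Σ W_h ȳ_h = (575·71.6 + 575·49.7 + 750·25.8 + 200·11.1 + 375·30.4)/2475 = 41.50202
V̂(ȳ_st) = Σ W_h² s_h²/n_h, with W_h = N_h/N and N = 2475:
  stratum 1: (575/2475)²·25.1²/128 = 0.265658
  stratum 2: (575/2475)²·12.6²/101 = 0.0848408
  stratum 3: (750/2475)²·8.8²/134 = 0.053068
  stratum 4: (200/2475)²·5.8²/20 = 0.0109834
  stratum 5: (375/2475)²·10.6²/50 = 0.0515886
V̂(ȳ_st) = 0.466139
SE(ȳ_st) = √0.466139 = 0.682744

ȳ_st ≈ 41.50, SE ≈ 0.683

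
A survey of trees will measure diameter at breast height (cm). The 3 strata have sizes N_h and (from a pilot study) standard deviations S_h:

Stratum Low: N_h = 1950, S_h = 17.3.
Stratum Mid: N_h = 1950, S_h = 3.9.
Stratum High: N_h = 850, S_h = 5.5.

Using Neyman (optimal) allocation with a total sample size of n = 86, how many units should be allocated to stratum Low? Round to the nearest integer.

63

Neyman allocation: n_h = n · N_h S_h / Σ N_i S_i, with n = 86.
  stratum Low: N_h·S_h = 1950·17.3 = 33735.00
  stratum Mid: N_h·S_h = 1950·3.9 = 7605.00
  stratum High: N_h·S_h = 850·5.5 = 4675.00
Σ N_h S_h = 46015.00
n for stratum Low = 86·33735.00/46015.00 = 63.049 → 63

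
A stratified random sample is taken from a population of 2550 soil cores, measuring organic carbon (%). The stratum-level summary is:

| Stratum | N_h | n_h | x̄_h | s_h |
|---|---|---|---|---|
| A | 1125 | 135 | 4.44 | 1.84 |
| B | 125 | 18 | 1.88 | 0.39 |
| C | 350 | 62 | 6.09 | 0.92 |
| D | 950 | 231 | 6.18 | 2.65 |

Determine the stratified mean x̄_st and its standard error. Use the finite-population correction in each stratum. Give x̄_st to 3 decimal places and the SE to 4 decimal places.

x̄_st = Σ W_h x̄_h = (1125·4.44 + 125·1.88 + 350·6.09 + 950·6.18)/2550 = 5.18922
V̂(x̄_st) = Σ W_h² (1 − n_h/N_h) s_h²/n_h, with W_h = N_h/N and N = 2550:
  stratum A: (1125/2550)²·(1 − 135/1125)·1.84²/135 = 0.00429546
  stratum B: (125/2550)²·(1 − 18/125)·0.39²/18 = 1.73808e-05
  stratum C: (350/2550)²·(1 − 62/350)·0.92²/62 = 0.000211624
  stratum D: (950/2550)²·(1 − 231/950)·2.65²/231 = 0.00319339
V̂(x̄_st) = 0.00771785
SE(x̄_st) = √0.00771785 = 0.0878513

x̄_st ≈ 5.189, SE ≈ 0.0879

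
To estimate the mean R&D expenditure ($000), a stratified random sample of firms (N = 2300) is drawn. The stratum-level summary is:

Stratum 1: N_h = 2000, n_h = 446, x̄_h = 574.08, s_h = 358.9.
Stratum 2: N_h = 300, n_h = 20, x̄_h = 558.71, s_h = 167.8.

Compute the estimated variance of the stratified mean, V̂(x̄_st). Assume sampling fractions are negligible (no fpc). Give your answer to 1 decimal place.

V̂(x̄_st) = Σ W_h² s_h²/n_h, with W_h = N_h/N and N = 2300:
  stratum 1: (2000/2300)²·358.9²/446 = 218.382
  stratum 2: (300/2300)²·167.8²/20 = 23.9519
V̂(x̄_st) = 242.334

V̂(x̄_st) ≈ 242.3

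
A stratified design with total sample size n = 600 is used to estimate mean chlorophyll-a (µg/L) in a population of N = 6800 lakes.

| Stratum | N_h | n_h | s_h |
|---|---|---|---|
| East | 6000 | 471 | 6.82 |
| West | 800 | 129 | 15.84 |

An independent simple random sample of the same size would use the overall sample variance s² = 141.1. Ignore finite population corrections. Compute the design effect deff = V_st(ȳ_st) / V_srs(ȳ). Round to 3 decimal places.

deff ≈ 0.441

V̂(ȳ_st) = Σ W_h² s_h²/n_h, with W_h = N_h/N and N = 6800:
  stratum East: (6000/6800)²·6.82²/471 = 0.0768834
  stratum West: (800/6800)²·15.84²/129 = 0.0269205
V_st = 0.103804
V_srs = s²/n = 141.1/600 = 0.235167
deff = V_st / V_srs = 0.103804/0.235167 = 0.4414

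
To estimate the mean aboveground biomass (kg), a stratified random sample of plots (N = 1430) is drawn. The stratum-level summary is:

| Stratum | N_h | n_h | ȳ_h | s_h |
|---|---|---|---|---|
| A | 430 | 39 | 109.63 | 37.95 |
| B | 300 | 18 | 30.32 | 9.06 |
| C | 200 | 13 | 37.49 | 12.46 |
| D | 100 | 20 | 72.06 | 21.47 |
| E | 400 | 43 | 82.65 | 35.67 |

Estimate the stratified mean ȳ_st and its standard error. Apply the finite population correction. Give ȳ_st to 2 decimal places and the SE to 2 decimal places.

ȳ_st = Σ W_h ȳ_h = (430·109.63 + 300·30.32 + 200·37.49 + 100·72.06 + 400·82.65)/1430 = 72.72790
V̂(ȳ_st) = Σ W_h² (1 − n_h/N_h) s_h²/n_h, with W_h = N_h/N and N = 1430:
  stratum A: (430/1430)²·(1 − 39/430)·37.95²/39 = 3.03621
  stratum B: (300/1430)²·(1 − 18/300)·9.06²/18 = 0.188661
  stratum C: (200/1430)²·(1 − 13/200)·12.46²/13 = 0.21842
  stratum D: (100/1430)²·(1 − 20/100)·21.47²/20 = 0.0901679
  stratum E: (400/1430)²·(1 − 43/400)·35.67²/43 = 2.0663
V̂(ȳ_st) = 5.59976
SE(ȳ_st) = √5.59976 = 2.36638

ȳ_st ≈ 72.73, SE ≈ 2.37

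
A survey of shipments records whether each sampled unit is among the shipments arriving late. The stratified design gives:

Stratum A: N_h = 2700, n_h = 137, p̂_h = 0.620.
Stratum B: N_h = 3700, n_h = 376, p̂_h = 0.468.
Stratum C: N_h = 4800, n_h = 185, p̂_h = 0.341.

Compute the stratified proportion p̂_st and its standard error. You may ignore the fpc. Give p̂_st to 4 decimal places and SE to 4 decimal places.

N = 11200; stratum weights W_h = N_h/N.
p̂_st = Σ W_h p̂_h = (2700·0.620 + 3700·0.468 + 4800·0.341)/11200 = 0.45021
V̂(p̂_st) = Σ W_h² p̂_h(1−p̂_h)/(n_h−1):
  stratum A: (2700/11200)²·0.620·0.380/136 = 0.000100676
  stratum B: (3700/11200)²·0.468·0.532/375 = 7.24592e-05
  stratum C: (4800/11200)²·0.341·0.659/184 = 0.00022432
V̂(p̂_st) = 0.000397456; SE = √V̂ = 0.0199363

p̂_st ≈ 0.4502, SE ≈ 0.0199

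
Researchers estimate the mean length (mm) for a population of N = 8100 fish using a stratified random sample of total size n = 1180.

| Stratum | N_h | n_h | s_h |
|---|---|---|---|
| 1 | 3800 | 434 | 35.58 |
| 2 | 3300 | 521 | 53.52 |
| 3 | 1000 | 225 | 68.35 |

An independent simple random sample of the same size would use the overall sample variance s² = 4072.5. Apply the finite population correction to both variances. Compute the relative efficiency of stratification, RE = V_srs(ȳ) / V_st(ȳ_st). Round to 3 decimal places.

V̂(ȳ_st) = Σ W_h² (1 − n_h/N_h) s_h²/n_h, with W_h = N_h/N and N = 8100:
  stratum 1: (3800/8100)²·(1 − 434/3800)·35.58²/434 = 0.568656
  stratum 2: (3300/8100)²·(1 − 521/3300)·53.52²/521 = 0.76847
  stratum 3: (1000/8100)²·(1 − 225/1000)·68.35²/225 = 0.24526
V_st = 1.58239
V_srs = (1 − 1180/8100)·4072.5/1180 = 2.94849
Relative efficiency = V_srs / V_st = 2.94849/1.58239 = 1.8633

RE ≈ 1.863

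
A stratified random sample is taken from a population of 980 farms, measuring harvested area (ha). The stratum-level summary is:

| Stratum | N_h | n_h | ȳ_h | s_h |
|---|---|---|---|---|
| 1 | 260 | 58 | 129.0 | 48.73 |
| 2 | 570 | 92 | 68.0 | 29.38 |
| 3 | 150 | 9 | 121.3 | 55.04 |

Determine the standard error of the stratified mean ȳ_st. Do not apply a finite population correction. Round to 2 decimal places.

SE(ȳ_st) ≈ 3.73

V̂(ȳ_st) = Σ W_h² s_h²/n_h, with W_h = N_h/N and N = 980:
  stratum 1: (260/980)²·48.73²/58 = 2.88177
  stratum 2: (570/980)²·29.38²/92 = 3.17405
  stratum 3: (150/980)²·55.04²/9 = 7.88578
V̂(ȳ_st) = 13.9416
SE(ȳ_st) = √13.9416 = 3.73384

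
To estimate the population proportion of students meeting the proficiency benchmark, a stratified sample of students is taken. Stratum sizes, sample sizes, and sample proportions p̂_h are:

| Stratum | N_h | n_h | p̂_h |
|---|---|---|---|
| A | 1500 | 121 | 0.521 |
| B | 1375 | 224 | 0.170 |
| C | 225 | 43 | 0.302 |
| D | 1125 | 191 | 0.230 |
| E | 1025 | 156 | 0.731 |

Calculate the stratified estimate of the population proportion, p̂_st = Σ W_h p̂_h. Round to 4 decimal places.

N = 5250; stratum weights W_h = N_h/N.
p̂_st = Σ W_h p̂_h = (1500·0.521 + 1375·0.170 + 225·0.302 + 1125·0.230 + 1025·0.731)/5250 = 0.39833

p̂_st ≈ 0.3983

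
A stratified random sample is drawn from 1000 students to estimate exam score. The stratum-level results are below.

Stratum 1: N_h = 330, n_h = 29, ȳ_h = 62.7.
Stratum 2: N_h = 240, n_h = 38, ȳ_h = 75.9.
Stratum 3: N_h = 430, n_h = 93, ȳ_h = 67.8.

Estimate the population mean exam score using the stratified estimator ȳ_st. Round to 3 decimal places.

N = Σ N_h = 1000. Stratum weights W_h = N_h/N.
ȳ_st = (330·62.7 + 240·75.9 + 430·67.8) / 1000 = 68.06100

ȳ_st ≈ 68.061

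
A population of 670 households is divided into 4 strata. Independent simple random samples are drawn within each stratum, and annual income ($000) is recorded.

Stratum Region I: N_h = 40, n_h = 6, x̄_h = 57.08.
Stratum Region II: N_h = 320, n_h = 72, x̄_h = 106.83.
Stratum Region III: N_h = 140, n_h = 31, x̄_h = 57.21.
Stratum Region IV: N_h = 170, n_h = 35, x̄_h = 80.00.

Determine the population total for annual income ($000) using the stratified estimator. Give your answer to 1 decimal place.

τ̂_st ≈ 58078.2

τ̂_st = Σ N_h x̄_h = 40·57.08 + 320·106.83 + 140·57.21 + 170·80.00 = 58078.2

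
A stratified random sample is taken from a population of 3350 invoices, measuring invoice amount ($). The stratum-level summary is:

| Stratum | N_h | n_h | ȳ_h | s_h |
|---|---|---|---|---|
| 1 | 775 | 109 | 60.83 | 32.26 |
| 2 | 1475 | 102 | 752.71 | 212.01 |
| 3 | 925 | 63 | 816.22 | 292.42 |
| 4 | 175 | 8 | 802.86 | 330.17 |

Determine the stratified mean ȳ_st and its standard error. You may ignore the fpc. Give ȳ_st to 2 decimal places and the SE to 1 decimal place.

ȳ_st = Σ W_h ȳ_h = (775·60.83 + 1475·752.71 + 925·816.22 + 175·802.86)/3350 = 612.80433
V̂(ȳ_st) = Σ W_h² s_h²/n_h, with W_h = N_h/N and N = 3350:
  stratum 1: (775/3350)²·32.26²/109 = 0.510994
  stratum 2: (1475/3350)²·212.01²/102 = 85.4293
  stratum 3: (925/3350)²·292.42²/63 = 103.483
  stratum 4: (175/3350)²·330.17²/8 = 37.1853
V̂(ȳ_st) = 226.608
SE(ȳ_st) = √226.608 = 15.0535

ȳ_st ≈ 612.80, SE ≈ 15.1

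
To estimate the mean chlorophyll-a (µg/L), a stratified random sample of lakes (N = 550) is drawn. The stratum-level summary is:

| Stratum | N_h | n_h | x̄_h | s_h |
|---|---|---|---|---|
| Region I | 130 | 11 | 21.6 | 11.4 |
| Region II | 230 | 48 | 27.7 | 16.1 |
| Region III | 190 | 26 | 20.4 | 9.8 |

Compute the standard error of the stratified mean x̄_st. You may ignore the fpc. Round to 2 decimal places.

SE(x̄_st) ≈ 1.43

V̂(x̄_st) = Σ W_h² s_h²/n_h, with W_h = N_h/N and N = 550:
  stratum Region I: (130/550)²·11.4²/11 = 0.660052
  stratum Region II: (230/550)²·16.1²/48 = 0.944367
  stratum Region III: (190/550)²·9.8²/26 = 0.440819
V̂(x̄_st) = 2.04524
SE(x̄_st) = √2.04524 = 1.43012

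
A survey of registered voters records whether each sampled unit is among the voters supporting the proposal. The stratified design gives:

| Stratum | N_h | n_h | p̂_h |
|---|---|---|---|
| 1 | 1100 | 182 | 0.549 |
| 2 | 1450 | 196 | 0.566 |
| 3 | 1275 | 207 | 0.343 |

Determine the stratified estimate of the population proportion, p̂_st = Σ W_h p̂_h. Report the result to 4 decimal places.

N = 3825; stratum weights W_h = N_h/N.
p̂_st = Σ W_h p̂_h = (1100·0.549 + 1450·0.566 + 1275·0.343)/3825 = 0.48678

p̂_st ≈ 0.4868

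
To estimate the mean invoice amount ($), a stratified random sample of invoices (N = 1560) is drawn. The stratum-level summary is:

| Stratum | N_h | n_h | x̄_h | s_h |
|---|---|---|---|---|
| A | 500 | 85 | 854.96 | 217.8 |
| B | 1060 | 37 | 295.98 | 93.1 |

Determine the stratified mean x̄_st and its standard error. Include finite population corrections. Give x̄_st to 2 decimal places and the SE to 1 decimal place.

x̄_st ≈ 475.14, SE ≈ 12.3

x̄_st = Σ W_h x̄_h = (500·854.96 + 1060·295.98)/1560 = 475.14026
V̂(x̄_st) = Σ W_h² (1 − n_h/N_h) s_h²/n_h, with W_h = N_h/N and N = 1560:
  stratum A: (500/1560)²·(1 − 85/500)·217.8²/85 = 47.5845
  stratum B: (1060/1560)²·(1 − 37/1060)·93.1²/37 = 104.383
V̂(x̄_st) = 151.968
SE(x̄_st) = √151.968 = 12.3275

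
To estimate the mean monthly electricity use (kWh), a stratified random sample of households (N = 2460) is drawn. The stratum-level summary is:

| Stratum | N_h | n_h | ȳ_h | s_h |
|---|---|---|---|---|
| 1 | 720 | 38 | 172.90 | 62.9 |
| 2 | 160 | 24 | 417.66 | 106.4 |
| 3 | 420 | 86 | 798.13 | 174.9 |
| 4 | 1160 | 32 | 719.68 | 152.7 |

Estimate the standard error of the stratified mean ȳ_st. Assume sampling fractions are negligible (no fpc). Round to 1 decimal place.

V̂(ȳ_st) = Σ W_h² s_h²/n_h, with W_h = N_h/N and N = 2460:
  stratum 1: (720/2460)²·62.9²/38 = 8.91892
  stratum 2: (160/2460)²·106.4²/24 = 1.99545
  stratum 3: (420/2460)²·174.9²/86 = 10.3683
  stratum 4: (1160/2460)²·152.7²/32 = 162.022
V̂(ȳ_st) = 183.305
SE(ȳ_st) = √183.305 = 13.539

SE(ȳ_st) ≈ 13.5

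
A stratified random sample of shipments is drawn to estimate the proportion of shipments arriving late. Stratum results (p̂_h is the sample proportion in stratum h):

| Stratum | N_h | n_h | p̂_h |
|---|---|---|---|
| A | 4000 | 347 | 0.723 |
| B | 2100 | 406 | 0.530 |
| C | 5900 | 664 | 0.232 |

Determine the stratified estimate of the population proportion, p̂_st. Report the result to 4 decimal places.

N = 12000; stratum weights W_h = N_h/N.
p̂_st = Σ W_h p̂_h = (4000·0.723 + 2100·0.530 + 5900·0.232)/12000 = 0.44782

p̂_st ≈ 0.4478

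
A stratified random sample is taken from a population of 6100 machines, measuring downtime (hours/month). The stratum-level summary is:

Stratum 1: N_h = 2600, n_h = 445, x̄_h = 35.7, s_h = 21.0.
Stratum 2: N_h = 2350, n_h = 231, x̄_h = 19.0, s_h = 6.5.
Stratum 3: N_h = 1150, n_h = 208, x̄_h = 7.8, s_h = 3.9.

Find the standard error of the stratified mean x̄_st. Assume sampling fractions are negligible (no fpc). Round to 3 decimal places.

V̂(x̄_st) = Σ W_h² s_h²/n_h, with W_h = N_h/N and N = 6100:
  stratum 1: (2600/6100)²·21.0²/445 = 0.180039
  stratum 2: (2350/6100)²·6.5²/231 = 0.0271451
  stratum 3: (1150/6100)²·3.9²/208 = 0.00259897
V̂(x̄_st) = 0.209783
SE(x̄_st) = √0.209783 = 0.45802

SE(x̄_st) ≈ 0.458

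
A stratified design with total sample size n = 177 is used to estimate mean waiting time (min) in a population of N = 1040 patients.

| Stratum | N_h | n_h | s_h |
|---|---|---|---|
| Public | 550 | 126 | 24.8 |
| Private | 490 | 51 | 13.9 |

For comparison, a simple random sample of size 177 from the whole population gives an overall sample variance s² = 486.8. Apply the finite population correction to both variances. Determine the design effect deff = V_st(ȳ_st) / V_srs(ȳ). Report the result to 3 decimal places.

deff ≈ 0.791

V̂(ȳ_st) = Σ W_h² (1 − n_h/N_h) s_h²/n_h, with W_h = N_h/N and N = 1040:
  stratum Public: (550/1040)²·(1 − 126/550)·24.8²/126 = 1.05243
  stratum Private: (490/1040)²·(1 − 51/490)·13.9²/51 = 0.753448
V_st = 1.80588
V_srs = (1 − 177/1040)·486.8/177 = 2.28221
deff = V_st / V_srs = 1.80588/2.28221 = 0.7913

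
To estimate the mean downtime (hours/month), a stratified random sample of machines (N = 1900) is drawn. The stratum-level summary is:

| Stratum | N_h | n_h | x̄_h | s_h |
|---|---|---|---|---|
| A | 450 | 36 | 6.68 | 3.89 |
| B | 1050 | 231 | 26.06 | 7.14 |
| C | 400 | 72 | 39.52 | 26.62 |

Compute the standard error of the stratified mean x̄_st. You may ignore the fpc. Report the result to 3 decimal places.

V̂(x̄_st) = Σ W_h² s_h²/n_h, with W_h = N_h/N and N = 1900:
  stratum A: (450/1900)²·3.89²/36 = 0.0235784
  stratum B: (1050/1900)²·7.14²/231 = 0.0673994
  stratum C: (400/1900)²·26.62²/72 = 0.436211
V̂(x̄_st) = 0.527189
SE(x̄_st) = √0.527189 = 0.726078

SE(x̄_st) ≈ 0.726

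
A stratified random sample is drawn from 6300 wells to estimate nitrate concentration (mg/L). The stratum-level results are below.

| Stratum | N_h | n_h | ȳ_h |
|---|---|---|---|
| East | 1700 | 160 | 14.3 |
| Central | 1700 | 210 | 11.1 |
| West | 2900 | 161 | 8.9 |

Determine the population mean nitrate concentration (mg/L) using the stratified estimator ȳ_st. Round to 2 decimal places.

ȳ_st ≈ 10.95

N = Σ N_h = 6300. Stratum weights W_h = N_h/N.
ȳ_st = (1700·14.3 + 1700·11.1 + 2900·8.9) / 6300 = 10.9508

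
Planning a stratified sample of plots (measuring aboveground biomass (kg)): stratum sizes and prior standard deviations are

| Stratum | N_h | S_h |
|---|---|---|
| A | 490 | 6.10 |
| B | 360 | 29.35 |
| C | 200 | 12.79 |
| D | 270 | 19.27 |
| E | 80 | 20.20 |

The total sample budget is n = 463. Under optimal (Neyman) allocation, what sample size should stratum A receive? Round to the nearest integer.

Neyman allocation: n_h = n · N_h S_h / Σ N_i S_i, with n = 463.
  stratum A: N_h·S_h = 490·6.10 = 2989.00
  stratum B: N_h·S_h = 360·29.35 = 10566.00
  stratum C: N_h·S_h = 200·12.79 = 2558.00
  stratum D: N_h·S_h = 270·19.27 = 5202.90
  stratum E: N_h·S_h = 80·20.20 = 1616.00
Σ N_h S_h = 22931.90
n for stratum A = 463·2989.00/22931.90 = 60.349 → 60

60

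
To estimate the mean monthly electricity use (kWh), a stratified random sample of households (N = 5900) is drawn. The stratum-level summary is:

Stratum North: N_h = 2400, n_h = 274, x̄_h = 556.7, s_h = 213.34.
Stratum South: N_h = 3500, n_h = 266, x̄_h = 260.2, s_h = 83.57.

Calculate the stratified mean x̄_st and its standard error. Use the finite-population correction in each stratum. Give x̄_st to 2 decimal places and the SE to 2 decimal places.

x̄_st ≈ 380.81, SE ≈ 5.73

x̄_st = Σ W_h x̄_h = (2400·556.7 + 3500·260.2)/5900 = 380.81017
V̂(x̄_st) = Σ W_h² (1 − n_h/N_h) s_h²/n_h, with W_h = N_h/N and N = 5900:
  stratum North: (2400/5900)²·(1 − 274/2400)·213.34²/274 = 24.3481
  stratum South: (3500/5900)²·(1 − 266/3500)·83.57²/266 = 8.53735
V̂(x̄_st) = 32.8854
SE(x̄_st) = √32.8854 = 5.73458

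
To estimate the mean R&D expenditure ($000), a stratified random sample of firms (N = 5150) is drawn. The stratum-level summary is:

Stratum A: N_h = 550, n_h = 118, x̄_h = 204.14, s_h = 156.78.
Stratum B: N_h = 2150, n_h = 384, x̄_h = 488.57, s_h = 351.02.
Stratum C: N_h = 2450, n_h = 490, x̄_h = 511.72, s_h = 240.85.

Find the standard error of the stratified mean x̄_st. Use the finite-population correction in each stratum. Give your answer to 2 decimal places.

V̂(x̄_st) = Σ W_h² (1 − n_h/N_h) s_h²/n_h, with W_h = N_h/N and N = 5150:
  stratum A: (550/5150)²·(1 − 118/550)·156.78²/118 = 1.86608
  stratum B: (2150/5150)²·(1 − 384/2150)·351.02²/384 = 45.9354
  stratum C: (2450/5150)²·(1 − 490/2450)·240.85²/490 = 21.4341
V̂(x̄_st) = 69.2355
SE(x̄_st) = √69.2355 = 8.32079

SE(x̄_st) ≈ 8.32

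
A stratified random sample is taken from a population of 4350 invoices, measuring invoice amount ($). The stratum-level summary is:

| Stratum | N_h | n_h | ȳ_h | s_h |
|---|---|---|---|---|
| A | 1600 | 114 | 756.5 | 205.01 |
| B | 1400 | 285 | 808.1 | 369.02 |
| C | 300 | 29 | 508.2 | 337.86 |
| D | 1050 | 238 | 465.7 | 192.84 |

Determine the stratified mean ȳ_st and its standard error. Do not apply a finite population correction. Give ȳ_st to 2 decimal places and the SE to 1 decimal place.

ȳ_st ≈ 685.79, SE ≈ 11.3

ȳ_st = Σ W_h ȳ_h = (1600·756.5 + 1400·808.1 + 300·508.2 + 1050·465.7)/4350 = 685.78966
V̂(ȳ_st) = Σ W_h² s_h²/n_h, with W_h = N_h/N and N = 4350:
  stratum A: (1600/4350)²·205.01²/114 = 49.8777
  stratum B: (1400/4350)²·369.02²/285 = 49.4917
  stratum C: (300/4350)²·337.86²/29 = 18.7215
  stratum D: (1050/4350)²·192.84²/238 = 9.10369
V̂(ȳ_st) = 127.195
SE(ȳ_st) = √127.195 = 11.2781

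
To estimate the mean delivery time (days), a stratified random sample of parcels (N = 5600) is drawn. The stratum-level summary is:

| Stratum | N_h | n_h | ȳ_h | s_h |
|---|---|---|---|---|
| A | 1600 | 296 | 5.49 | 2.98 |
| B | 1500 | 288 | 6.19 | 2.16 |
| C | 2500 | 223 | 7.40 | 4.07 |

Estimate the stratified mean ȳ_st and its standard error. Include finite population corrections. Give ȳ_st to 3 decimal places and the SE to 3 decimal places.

ȳ_st = Σ W_h ȳ_h = (1600·5.49 + 1500·6.19 + 2500·7.40)/5600 = 6.53018
V̂(ȳ_st) = Σ W_h² (1 − n_h/N_h) s_h²/n_h, with W_h = N_h/N and N = 5600:
  stratum A: (1600/5600)²·(1 − 296/1600)·2.98²/296 = 0.00199601
  stratum B: (1500/5600)²·(1 − 288/1500)·2.16²/288 = 0.000939145
  stratum C: (2500/5600)²·(1 − 223/2500)·4.07²/223 = 0.0134838
V̂(ȳ_st) = 0.0164189
SE(ȳ_st) = √0.0164189 = 0.128136

ȳ_st ≈ 6.530, SE ≈ 0.128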